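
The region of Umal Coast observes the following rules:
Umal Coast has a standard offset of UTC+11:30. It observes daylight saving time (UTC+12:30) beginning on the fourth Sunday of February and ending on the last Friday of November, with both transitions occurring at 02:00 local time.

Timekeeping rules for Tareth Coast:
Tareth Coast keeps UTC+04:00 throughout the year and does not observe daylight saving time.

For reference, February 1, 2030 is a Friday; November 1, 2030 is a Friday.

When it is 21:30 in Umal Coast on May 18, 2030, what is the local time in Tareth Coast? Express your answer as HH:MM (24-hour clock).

1 February 2030 is a Friday, so the first Sunday is February 3 and the fourth is February 24.
1 November 2030 is a Friday, so Fridays fall on 1, 8, 15, 22, 29; the last is November 29.
May 18, 2030 falls between 24 February and 29 November, so daylight saving is in effect and Umal Coast is at UTC+12:30.
21:30 Umal Coast − 12h30m = 09:00 UTC.
Tareth Coast has no daylight saving, so its offset is UTC+04:00 year-round.
09:00 UTC + 4h = 13:00 Tareth Coast.

13:00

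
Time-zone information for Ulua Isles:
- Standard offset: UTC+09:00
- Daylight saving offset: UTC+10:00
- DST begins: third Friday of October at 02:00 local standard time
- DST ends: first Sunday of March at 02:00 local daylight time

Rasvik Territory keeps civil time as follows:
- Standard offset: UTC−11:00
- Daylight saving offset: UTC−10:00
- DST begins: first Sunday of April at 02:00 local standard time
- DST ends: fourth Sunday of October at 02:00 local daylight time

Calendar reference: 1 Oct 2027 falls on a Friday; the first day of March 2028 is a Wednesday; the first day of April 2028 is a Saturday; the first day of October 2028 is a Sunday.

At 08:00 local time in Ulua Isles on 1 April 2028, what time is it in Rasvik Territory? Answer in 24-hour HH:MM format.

1 October 2027 is a Friday, so the first Friday is October 1 and the third is October 15.
1 March 2028 is a Wednesday, so the first Sunday is March 5.
Daylight saving runs 15 October 2027 – 5 March 2028; 1 April 2028 is outside that window, so Ulua Isles is on standard time at UTC+09:00.
08:00 Ulua Isles − 9h = 23:00 UTC (rolling into the previous day, 31 March 2028).
1 April 2028 is a Saturday, so the first Sunday is April 2.
1 October 2028 is a Sunday, so the first Sunday is October 1 and the fourth is October 22.
At the standard offset (UTC−11:00), 23:00 UTC − 11h = 12:00 Rasvik Territory standard time.
The standard-time date in Rasvik Territory, 31 March 2028, is outside the daylight-saving period (2 April – 22 October), so Rasvik Territory is on standard time, UTC−11:00.
23:00 UTC − 11h = 12:00 Rasvik Territory.

12:00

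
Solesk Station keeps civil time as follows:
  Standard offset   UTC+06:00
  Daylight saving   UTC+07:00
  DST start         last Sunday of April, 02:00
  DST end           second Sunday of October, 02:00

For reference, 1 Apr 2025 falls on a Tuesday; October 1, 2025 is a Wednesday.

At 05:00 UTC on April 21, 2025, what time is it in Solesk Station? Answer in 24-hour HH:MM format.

11:00

1 April 2025 is a Tuesday, so Sundays fall on 6, 13, 20, 27; the last is April 27.
1 October 2025 is a Wednesday, so the first Sunday is October 5 and the second is October 12.
At the standard offset (UTC+06:00), 05:00 UTC + 6h = 11:00 Solesk Station standard time.
The standard-time date in Solesk Station, April 21, 2025, does not fall between 27 April and 12 October, so daylight saving is not in effect and Solesk Station is at UTC+06:00.
05:00 UTC + 6h = 11:00 local.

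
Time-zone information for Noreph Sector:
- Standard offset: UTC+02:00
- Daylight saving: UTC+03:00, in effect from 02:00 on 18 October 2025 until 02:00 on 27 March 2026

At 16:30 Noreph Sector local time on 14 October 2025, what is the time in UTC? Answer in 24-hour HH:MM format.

14 October 2025 is outside the daylight-saving period (18 October 2025 – 27 March 2026), so Noreph Sector is on standard time, UTC+02:00.
16:30 local − 2h = 14:30 UTC.

14:30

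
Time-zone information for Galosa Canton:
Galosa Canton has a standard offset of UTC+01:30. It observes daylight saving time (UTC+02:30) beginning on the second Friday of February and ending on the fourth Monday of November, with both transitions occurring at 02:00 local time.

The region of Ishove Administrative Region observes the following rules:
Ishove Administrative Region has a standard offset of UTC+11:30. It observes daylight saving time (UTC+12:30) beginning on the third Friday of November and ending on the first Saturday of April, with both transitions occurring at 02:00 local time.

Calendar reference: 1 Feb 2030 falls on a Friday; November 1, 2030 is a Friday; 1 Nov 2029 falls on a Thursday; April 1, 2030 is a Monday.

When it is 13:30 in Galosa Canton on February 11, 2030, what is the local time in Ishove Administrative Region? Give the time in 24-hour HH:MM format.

1 February 2030 is a Friday, so the first Friday is February 1 and the second is February 8.
1 November 2030 is a Friday, so the first Monday is November 4 and the fourth is November 25.
February 11, 2030 falls between 8 February and 25 November, so daylight saving is in effect and Galosa Canton is at UTC+02:30.
13:30 Galosa Canton − 2h30m = 11:00 UTC.
1 November 2029 is a Thursday, so the first Friday is November 2 and the third is November 16.
1 April 2030 is a Monday, so the first Saturday is April 6.
At the standard offset (UTC+11:30), 11:00 UTC + 11h30m = 22:30 Ishove Administrative Region standard time.
The standard-time date in Ishove Administrative Region, February 11, 2030, lies within the daylight-saving period (16 November 2029 – 6 April 2030), so Ishove Administrative Region is on daylight time, UTC+12:30.
11:00 UTC + 12h30m = 23:30 Ishove Administrative Region.

23:30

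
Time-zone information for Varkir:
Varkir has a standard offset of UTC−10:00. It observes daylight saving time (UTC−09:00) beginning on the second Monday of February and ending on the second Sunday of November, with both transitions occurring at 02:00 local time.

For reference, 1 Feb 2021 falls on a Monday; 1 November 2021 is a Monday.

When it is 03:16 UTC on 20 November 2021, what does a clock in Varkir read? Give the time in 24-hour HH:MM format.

17:16

1 February 2021 is a Monday, so the first Monday is February 1 and the second is February 8.
1 November 2021 is a Monday, so the first Sunday is November 7 and the second is November 14.
At the standard offset (UTC−10:00), 03:16 UTC − 10h = 17:16 Varkir standard time (rolling into the previous day, 19 November 2021).
The standard-time date in Varkir, 19 November 2021, is outside the daylight-saving period (8 February – 14 November), so Varkir is on standard time, UTC−10:00.
03:16 UTC − 10h = 17:16 local (rolling into the previous day, 19 November 2021).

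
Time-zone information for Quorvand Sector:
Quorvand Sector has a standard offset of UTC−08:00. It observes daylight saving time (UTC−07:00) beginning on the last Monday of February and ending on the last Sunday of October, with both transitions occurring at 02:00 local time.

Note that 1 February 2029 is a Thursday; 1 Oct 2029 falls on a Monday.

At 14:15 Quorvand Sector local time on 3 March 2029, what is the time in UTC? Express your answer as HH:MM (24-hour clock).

21:15

1 February 2029 is a Thursday, so Mondays fall on 5, 12, 19, 26; the last is February 26.
1 October 2029 is a Monday, so Sundays fall on 7, 14, 21, 28; the last is October 28.
Daylight saving runs 26 February – 28 October; 3 March 2029 is inside that window, so Quorvand Sector is at UTC−07:00.
14:15 local + 7h = 21:15 UTC.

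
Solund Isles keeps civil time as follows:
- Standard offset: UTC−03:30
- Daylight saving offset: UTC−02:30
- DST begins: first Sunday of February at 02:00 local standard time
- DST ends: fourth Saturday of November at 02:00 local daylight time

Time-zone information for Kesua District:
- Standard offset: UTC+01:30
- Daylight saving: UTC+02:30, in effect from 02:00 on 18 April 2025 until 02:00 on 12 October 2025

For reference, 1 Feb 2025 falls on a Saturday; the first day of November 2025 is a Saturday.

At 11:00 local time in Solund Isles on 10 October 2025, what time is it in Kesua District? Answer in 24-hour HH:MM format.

1 February 2025 is a Saturday, so the first Sunday is February 2.
1 November 2025 is a Saturday, so the first Saturday is November 1 and the fourth is November 22.
10 October 2025 falls between 2 February and 22 November, so daylight saving is in effect and Solund Isles is at UTC−02:30.
11:00 Solund Isles + 2h30m = 13:30 UTC.
At the standard offset (UTC+01:30), 13:30 UTC + 1h30m = 15:00 Kesua District standard time.
Daylight saving runs 18 April – 12 October; the standard-time date in Kesua District, 10 October 2025, is inside that window, so Kesua District is at UTC+02:30.
13:30 UTC + 2h30m = 16:00 Kesua District.

16:00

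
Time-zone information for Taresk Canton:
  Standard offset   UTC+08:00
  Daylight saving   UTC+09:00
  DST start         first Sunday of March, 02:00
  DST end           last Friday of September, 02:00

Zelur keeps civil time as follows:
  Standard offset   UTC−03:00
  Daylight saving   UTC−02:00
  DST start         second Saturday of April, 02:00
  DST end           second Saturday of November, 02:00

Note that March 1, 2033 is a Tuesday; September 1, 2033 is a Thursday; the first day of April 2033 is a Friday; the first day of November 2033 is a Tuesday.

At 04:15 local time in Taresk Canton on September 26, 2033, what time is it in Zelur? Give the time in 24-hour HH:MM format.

17:15

1 March 2033 is a Tuesday, so the first Sunday is March 6.
1 September 2033 is a Thursday, so Fridays fall on 2, 9, 16, 23, 30; the last is September 30.
Daylight saving runs 6 March – 30 September; September 26, 2033 is inside that window, so Taresk Canton is at UTC+09:00.
04:15 Taresk Canton − 9h = 19:15 UTC (rolling into the previous day, 25 September 2033).
1 April 2033 is a Friday, so the first Saturday is April 2 and the second is April 9.
1 November 2033 is a Tuesday, so the first Saturday is November 5 and the second is November 12.
At the standard offset (UTC−03:00), 19:15 UTC − 3h = 16:15 Zelur standard time.
The standard-time date in Zelur, September 25, 2033, falls between 9 April and 12 November, so daylight saving is in effect and Zelur is at UTC−02:00.
19:15 UTC − 2h = 17:15 Zelur.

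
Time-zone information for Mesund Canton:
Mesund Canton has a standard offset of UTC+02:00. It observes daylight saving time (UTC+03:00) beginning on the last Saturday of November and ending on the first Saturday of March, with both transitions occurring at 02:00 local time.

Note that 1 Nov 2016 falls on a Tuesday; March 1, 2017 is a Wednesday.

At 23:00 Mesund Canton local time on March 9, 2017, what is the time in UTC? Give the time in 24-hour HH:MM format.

21:00

1 November 2016 is a Tuesday, so Saturdays fall on 5, 12, 19, 26; the last is November 26.
1 March 2017 is a Wednesday, so the first Saturday is March 4.
Daylight saving runs 26 November 2016 – 4 March 2017; March 9, 2017 is outside that window, so Mesund Canton is on standard time at UTC+02:00.
23:00 local − 2h = 21:00 UTC.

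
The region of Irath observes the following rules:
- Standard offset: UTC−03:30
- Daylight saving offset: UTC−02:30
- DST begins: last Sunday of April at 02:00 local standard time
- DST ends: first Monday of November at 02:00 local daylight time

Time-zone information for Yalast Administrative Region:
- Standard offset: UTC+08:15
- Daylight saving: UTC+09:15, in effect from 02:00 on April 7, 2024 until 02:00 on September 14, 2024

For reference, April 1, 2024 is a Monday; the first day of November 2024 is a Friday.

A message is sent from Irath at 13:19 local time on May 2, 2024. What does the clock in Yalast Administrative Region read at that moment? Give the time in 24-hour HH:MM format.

01:04

1 April 2024 is a Monday, so Sundays fall on 7, 14, 21, 28; the last is April 28.
1 November 2024 is a Friday, so the first Monday is November 4.
May 2, 2024 lies within the daylight-saving period (28 April – 4 November), so Irath is on daylight time, UTC−02:30.
13:19 Irath + 2h30m = 15:49 UTC.
At the standard offset (UTC+08:15), 15:49 UTC + 8h15m = 00:04 Yalast Administrative Region standard time (rolling into the next day, 3 May 2024).
The standard-time date in Yalast Administrative Region, May 3, 2024, lies within the daylight-saving period (7 April – 14 September), so Yalast Administrative Region is on daylight time, UTC+09:15.
15:49 UTC + 9h15m = 01:04 Yalast Administrative Region (rolling into the next day, 3 May 2024).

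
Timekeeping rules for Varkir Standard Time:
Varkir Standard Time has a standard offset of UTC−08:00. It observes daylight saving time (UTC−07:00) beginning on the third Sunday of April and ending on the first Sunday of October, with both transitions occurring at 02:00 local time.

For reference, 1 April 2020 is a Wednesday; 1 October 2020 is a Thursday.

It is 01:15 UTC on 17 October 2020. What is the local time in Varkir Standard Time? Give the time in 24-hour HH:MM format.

1 April 2020 is a Wednesday, so the first Sunday is April 5 and the third is April 19.
1 October 2020 is a Thursday, so the first Sunday is October 4.
At the standard offset (UTC−08:00), 01:15 UTC − 8h = 17:15 Varkir Standard Time standard time (rolling into the previous day, 16 October 2020).
The standard-time date in Varkir Standard Time, 16 October 2020, does not fall between 19 April and 4 October, so daylight saving is not in effect and Varkir Standard Time is at UTC−08:00.
01:15 UTC − 8h = 17:15 local (rolling into the previous day, 16 October 2020).

17:15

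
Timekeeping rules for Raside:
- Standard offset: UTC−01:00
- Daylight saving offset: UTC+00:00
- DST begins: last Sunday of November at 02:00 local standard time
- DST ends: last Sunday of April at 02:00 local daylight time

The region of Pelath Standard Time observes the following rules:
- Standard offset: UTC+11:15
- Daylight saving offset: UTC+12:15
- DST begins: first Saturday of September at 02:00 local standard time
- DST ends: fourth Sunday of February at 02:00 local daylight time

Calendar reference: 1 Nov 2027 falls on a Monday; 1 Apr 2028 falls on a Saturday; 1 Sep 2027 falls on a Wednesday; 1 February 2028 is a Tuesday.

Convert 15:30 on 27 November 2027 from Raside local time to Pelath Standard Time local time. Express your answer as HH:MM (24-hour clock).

1 November 2027 is a Monday, so Sundays fall on 7, 14, 21, 28; the last is November 28.
1 April 2028 is a Saturday, so Sundays fall on 2, 9, 16, 23, 30; the last is April 30.
Daylight saving runs 28 November 2027 – 30 April 2028; 27 November 2027 is outside that window, so Raside is on standard time at UTC−01:00.
15:30 Raside + 1h = 16:30 UTC.
1 September 2027 is a Wednesday, so the first Saturday is September 4.
1 February 2028 is a Tuesday, so the first Sunday is February 6 and the fourth is February 27.
At the standard offset (UTC+11:15), 16:30 UTC + 11h15m = 03:45 Pelath Standard Time standard time (rolling into the next day, 28 November 2027).
Daylight saving runs 4 September 2027 – 27 February 2028; the standard-time date in Pelath Standard Time, 28 November 2027, is inside that window, so Pelath Standard Time is at UTC+12:15.
16:30 UTC + 12h15m = 04:45 Pelath Standard Time (rolling into the next day, 28 November 2027).

04:45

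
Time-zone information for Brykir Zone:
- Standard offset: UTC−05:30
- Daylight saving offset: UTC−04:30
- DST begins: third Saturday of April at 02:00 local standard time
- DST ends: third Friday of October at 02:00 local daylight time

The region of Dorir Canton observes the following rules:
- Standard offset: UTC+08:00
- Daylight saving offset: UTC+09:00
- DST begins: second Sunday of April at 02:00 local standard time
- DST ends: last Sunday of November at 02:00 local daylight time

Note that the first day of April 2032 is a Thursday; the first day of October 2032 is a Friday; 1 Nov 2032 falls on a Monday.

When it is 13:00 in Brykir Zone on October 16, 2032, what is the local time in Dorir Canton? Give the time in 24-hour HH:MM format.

1 April 2032 is a Thursday, so the first Saturday is April 3 and the third is April 17.
1 October 2032 is a Friday, so the first Friday is October 1 and the third is October 15.
October 16, 2032 does not fall between 17 April and 15 October, so daylight saving is not in effect and Brykir Zone is at UTC−05:30.
13:00 Brykir Zone + 5h30m = 18:30 UTC.
1 April 2032 is a Thursday, so the first Sunday is April 4 and the second is April 11.
1 November 2032 is a Monday, so Sundays fall on 7, 14, 21, 28; the last is November 28.
At the standard offset (UTC+08:00), 18:30 UTC + 8h = 02:30 Dorir Canton standard time (rolling into the next day, 17 October 2032).
The standard-time date in Dorir Canton, October 17, 2032, lies within the daylight-saving period (11 April – 28 November), so Dorir Canton is on daylight time, UTC+09:00.
18:30 UTC + 9h = 03:30 Dorir Canton (rolling into the next day, 17 October 2032).

03:30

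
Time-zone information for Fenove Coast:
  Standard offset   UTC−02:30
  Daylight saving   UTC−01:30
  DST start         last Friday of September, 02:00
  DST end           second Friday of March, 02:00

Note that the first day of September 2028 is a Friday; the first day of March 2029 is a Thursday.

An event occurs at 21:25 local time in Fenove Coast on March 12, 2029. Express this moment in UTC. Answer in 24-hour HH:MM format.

23:55

1 September 2028 is a Friday, so Fridays fall on 1, 8, 15, 22, 29; the last is September 29.
1 March 2029 is a Thursday, so the first Friday is March 2 and the second is March 9.
Daylight saving runs 29 September 2028 – 9 March 2029; March 12, 2029 is outside that window, so Fenove Coast is on standard time at UTC−02:30.
21:25 local + 2h30m = 23:55 UTC.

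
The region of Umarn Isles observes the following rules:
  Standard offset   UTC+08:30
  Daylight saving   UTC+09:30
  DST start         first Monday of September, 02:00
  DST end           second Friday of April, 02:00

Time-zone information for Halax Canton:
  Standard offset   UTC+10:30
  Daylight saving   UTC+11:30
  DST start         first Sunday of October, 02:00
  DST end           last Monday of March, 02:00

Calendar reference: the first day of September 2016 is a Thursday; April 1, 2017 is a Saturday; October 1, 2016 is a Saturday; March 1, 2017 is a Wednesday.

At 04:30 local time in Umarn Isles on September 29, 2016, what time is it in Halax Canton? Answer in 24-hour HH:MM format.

1 September 2016 is a Thursday, so the first Monday is September 5.
1 April 2017 is a Saturday, so the first Friday is April 7 and the second is April 14.
Daylight saving runs 5 September 2016 – 14 April 2017; September 29, 2016 is inside that window, so Umarn Isles is at UTC+09:30.
04:30 Umarn Isles − 9h30m = 19:00 UTC (rolling into the previous day, 28 September 2016).
1 October 2016 is a Saturday, so the first Sunday is October 2.
1 March 2017 is a Wednesday, so Mondays fall on 6, 13, 20, 27; the last is March 27.
At the standard offset (UTC+10:30), 19:00 UTC + 10h30m = 05:30 Halax Canton standard time (rolling into the next day, 29 September 2016).
The standard-time date in Halax Canton, September 29, 2016, is outside the daylight-saving period (2 October 2016 – 27 March 2017), so Halax Canton is on standard time, UTC+10:30.
19:00 UTC + 10h30m = 05:30 Halax Canton (rolling into the next day, 29 September 2016).

05:30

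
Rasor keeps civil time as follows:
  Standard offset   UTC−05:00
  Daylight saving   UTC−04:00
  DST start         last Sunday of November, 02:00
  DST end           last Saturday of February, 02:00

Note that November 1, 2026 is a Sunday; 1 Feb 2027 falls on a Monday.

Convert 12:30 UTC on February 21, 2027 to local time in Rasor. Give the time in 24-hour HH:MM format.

1 November 2026 is a Sunday, so Sundays fall on 1, 8, 15, 22, 29; the last is November 29.
1 February 2027 is a Monday, so Saturdays fall on 6, 13, 20, 27; the last is February 27.
At the standard offset (UTC−05:00), 12:30 UTC − 5h = 07:30 Rasor standard time.
The standard-time date in Rasor, February 21, 2027, falls between 29 November 2026 and 27 February 2027, so daylight saving is in effect and Rasor is at UTC−04:00.
12:30 UTC − 4h = 08:30 local.

08:30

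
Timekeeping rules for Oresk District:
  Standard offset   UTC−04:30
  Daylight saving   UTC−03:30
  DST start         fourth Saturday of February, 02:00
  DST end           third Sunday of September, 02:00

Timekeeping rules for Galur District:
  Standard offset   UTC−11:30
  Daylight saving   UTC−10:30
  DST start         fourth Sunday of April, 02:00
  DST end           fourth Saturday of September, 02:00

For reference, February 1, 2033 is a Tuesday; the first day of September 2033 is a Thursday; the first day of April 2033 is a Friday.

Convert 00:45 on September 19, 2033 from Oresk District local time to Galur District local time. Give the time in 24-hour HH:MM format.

18:45

1 February 2033 is a Tuesday, so the first Saturday is February 5 and the fourth is February 26.
1 September 2033 is a Thursday, so the first Sunday is September 4 and the third is September 18.
Daylight saving runs 26 February – 18 September; September 19, 2033 is outside that window, so Oresk District is on standard time at UTC−04:30.
00:45 Oresk District + 4h30m = 05:15 UTC.
1 April 2033 is a Friday, so the first Sunday is April 3 and the fourth is April 24.
1 September 2033 is a Thursday, so the first Saturday is September 3 and the fourth is September 24.
At the standard offset (UTC−11:30), 05:15 UTC − 11h30m = 17:45 Galur District standard time (rolling into the previous day, 18 September 2033).
The standard-time date in Galur District, September 18, 2033, falls between 24 April and 24 September, so daylight saving is in effect and Galur District is at UTC−10:30.
05:15 UTC − 10h30m = 18:45 Galur District (rolling into the previous day, 18 September 2033).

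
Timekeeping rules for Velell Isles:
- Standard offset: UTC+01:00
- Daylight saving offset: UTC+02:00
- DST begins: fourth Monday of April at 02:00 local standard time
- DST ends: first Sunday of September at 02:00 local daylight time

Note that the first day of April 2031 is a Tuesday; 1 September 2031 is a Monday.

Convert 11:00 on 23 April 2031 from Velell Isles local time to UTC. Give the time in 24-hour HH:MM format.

1 April 2031 is a Tuesday, so the first Monday is April 7 and the fourth is April 28.
1 September 2031 is a Monday, so the first Sunday is September 7.
Daylight saving runs 28 April – 7 September; 23 April 2031 is outside that window, so Velell Isles is on standard time at UTC+01:00.
11:00 local − 1h = 10:00 UTC.

10:00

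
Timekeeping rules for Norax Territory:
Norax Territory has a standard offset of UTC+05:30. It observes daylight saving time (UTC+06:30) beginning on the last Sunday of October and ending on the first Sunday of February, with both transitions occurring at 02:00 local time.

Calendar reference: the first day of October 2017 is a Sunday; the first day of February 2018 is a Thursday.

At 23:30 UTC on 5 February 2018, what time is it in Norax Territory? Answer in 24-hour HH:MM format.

05:00

1 October 2017 is a Sunday, so Sundays fall on 1, 8, 15, 22, 29; the last is October 29.
1 February 2018 is a Thursday, so the first Sunday is February 4.
At the standard offset (UTC+05:30), 23:30 UTC + 5h30m = 05:00 Norax Territory standard time (rolling into the next day, 6 February 2018).
The standard-time date in Norax Territory, 6 February 2018, is outside the daylight-saving period (29 October 2017 – 4 February 2018), so Norax Territory is on standard time, UTC+05:30.
23:30 UTC + 5h30m = 05:00 local (rolling into the next day, 6 February 2018).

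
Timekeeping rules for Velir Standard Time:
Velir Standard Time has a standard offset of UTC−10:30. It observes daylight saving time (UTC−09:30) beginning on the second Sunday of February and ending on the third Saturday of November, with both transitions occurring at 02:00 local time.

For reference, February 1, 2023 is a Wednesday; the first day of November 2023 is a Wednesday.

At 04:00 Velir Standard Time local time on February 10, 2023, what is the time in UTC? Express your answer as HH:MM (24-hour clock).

1 February 2023 is a Wednesday, so the first Sunday is February 5 and the second is February 12.
1 November 2023 is a Wednesday, so the first Saturday is November 4 and the third is November 18.
February 10, 2023 is outside the daylight-saving period (12 February – 18 November), so Velir Standard Time is on standard time, UTC−10:30.
04:00 local + 10h30m = 14:30 UTC.

14:30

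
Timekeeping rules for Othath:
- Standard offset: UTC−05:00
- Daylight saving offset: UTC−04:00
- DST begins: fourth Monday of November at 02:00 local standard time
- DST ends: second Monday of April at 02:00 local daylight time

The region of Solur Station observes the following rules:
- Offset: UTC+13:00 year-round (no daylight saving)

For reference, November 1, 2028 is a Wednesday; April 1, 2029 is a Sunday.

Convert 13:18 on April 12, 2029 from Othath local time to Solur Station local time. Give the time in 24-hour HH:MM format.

07:18

1 November 2028 is a Wednesday, so the first Monday is November 6 and the fourth is November 27.
1 April 2029 is a Sunday, so the first Monday is April 2 and the second is April 9.
Daylight saving runs 27 November 2028 – 9 April 2029; April 12, 2029 is outside that window, so Othath is on standard time at UTC−05:00.
13:18 Othath + 5h = 18:18 UTC.
Solur Station has no daylight saving, so its offset is UTC+13:00 year-round.
18:18 UTC + 13h = 07:18 Solur Station (rolling into the next day, 13 April 2029).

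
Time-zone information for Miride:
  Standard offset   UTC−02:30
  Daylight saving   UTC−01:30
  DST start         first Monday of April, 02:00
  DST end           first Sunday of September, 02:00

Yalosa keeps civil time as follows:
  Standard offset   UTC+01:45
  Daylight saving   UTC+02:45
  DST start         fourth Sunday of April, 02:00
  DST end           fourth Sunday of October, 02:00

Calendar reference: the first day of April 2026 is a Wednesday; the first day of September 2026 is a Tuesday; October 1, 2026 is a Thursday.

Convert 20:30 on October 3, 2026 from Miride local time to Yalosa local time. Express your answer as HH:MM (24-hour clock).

1 April 2026 is a Wednesday, so the first Monday is April 6.
1 September 2026 is a Tuesday, so the first Sunday is September 6.
Daylight saving runs 6 April – 6 September; October 3, 2026 is outside that window, so Miride is on standard time at UTC−02:30.
20:30 Miride + 2h30m = 23:00 UTC.
1 April 2026 is a Wednesday, so the first Sunday is April 5 and the fourth is April 26.
1 October 2026 is a Thursday, so the first Sunday is October 4 and the fourth is October 25.
At the standard offset (UTC+01:45), 23:00 UTC + 1h45m = 00:45 Yalosa standard time (rolling into the next day, 4 October 2026).
The standard-time date in Yalosa, October 4, 2026, falls between 26 April and 25 October, so daylight saving is in effect and Yalosa is at UTC+02:45.
23:00 UTC + 2h45m = 01:45 Yalosa (rolling into the next day, 4 October 2026).

01:45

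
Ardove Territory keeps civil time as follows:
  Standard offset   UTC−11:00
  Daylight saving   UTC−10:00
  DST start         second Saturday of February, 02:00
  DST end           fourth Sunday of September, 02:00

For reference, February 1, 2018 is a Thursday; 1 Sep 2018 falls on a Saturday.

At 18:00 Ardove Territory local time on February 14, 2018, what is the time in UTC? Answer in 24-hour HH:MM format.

04:00

1 February 2018 is a Thursday, so the first Saturday is February 3 and the second is February 10.
1 September 2018 is a Saturday, so the first Sunday is September 2 and the fourth is September 23.
February 14, 2018 falls between 10 February and 23 September, so daylight saving is in effect and Ardove Territory is at UTC−10:00.
18:00 local + 10h = 04:00 UTC (rolling into the next day, 15 February 2018).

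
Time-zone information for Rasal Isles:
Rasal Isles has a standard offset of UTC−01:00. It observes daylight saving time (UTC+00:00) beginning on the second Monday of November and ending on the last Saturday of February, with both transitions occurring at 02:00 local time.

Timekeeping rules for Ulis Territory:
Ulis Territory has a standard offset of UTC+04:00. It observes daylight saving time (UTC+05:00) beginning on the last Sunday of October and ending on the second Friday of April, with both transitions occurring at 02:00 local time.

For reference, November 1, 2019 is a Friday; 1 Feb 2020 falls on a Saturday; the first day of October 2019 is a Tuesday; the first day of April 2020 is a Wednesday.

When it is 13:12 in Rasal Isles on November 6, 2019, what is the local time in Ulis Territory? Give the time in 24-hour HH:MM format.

19:12

1 November 2019 is a Friday, so the first Monday is November 4 and the second is November 11.
1 February 2020 is a Saturday, so Saturdays fall on 1, 8, 15, 22, 29; the last is February 29.
November 6, 2019 does not fall between 11 November 2019 and 29 February 2020, so daylight saving is not in effect and Rasal Isles is at UTC−01:00.
13:12 Rasal Isles + 1h = 14:12 UTC.
1 October 2019 is a Tuesday, so Sundays fall on 6, 13, 20, 27; the last is October 27.
1 April 2020 is a Wednesday, so the first Friday is April 3 and the second is April 10.
At the standard offset (UTC+04:00), 14:12 UTC + 4h = 18:12 Ulis Territory standard time.
The standard-time date in Ulis Territory, November 6, 2019, falls between 27 October 2019 and 10 April 2020, so daylight saving is in effect and Ulis Territory is at UTC+05:00.
14:12 UTC + 5h = 19:12 Ulis Territory.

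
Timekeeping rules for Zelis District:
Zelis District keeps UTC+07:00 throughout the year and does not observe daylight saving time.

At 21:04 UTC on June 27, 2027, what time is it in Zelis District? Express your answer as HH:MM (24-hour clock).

04:04

Zelis District stays on UTC+07:00 all year.
21:04 UTC + 7h = 04:04 local (rolling into the next day, 28 June 2027).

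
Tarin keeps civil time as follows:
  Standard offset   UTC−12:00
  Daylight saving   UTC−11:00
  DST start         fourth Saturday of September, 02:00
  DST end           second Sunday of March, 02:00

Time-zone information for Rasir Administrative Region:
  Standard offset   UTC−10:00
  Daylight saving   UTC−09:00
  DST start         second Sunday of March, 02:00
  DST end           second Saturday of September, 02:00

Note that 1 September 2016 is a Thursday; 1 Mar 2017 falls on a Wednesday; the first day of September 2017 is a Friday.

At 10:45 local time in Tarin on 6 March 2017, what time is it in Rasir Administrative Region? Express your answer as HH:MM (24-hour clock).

1 September 2016 is a Thursday, so the first Saturday is September 3 and the fourth is September 24.
1 March 2017 is a Wednesday, so the first Sunday is March 5 and the second is March 12.
6 March 2017 falls between 24 September 2016 and 12 March 2017, so daylight saving is in effect and Tarin is at UTC−11:00.
10:45 Tarin + 11h = 21:45 UTC.
1 March 2017 is a Wednesday, so the first Sunday is March 5 and the second is March 12.
1 September 2017 is a Friday, so the first Saturday is September 2 and the second is September 9.
At the standard offset (UTC−10:00), 21:45 UTC − 10h = 11:45 Rasir Administrative Region standard time.
Daylight saving runs 12 March – 9 September; the standard-time date in Rasir Administrative Region, 6 March 2017, is outside that window, so Rasir Administrative Region is on standard time at UTC−10:00.
21:45 UTC − 10h = 11:45 Rasir Administrative Region.

11:45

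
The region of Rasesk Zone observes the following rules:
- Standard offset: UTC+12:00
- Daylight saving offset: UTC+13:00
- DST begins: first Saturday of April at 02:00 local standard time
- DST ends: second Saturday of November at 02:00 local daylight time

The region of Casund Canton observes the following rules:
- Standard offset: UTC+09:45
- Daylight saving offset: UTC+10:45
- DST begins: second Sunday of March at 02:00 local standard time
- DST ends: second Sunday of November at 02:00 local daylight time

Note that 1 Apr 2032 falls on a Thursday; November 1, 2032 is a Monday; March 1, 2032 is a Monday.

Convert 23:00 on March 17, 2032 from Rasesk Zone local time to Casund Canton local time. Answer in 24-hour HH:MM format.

1 April 2032 is a Thursday, so the first Saturday is April 3.
1 November 2032 is a Monday, so the first Saturday is November 6 and the second is November 13.
March 17, 2032 is outside the daylight-saving period (3 April – 13 November), so Rasesk Zone is on standard time, UTC+12:00.
23:00 Rasesk Zone − 12h = 11:00 UTC.
1 March 2032 is a Monday, so the first Sunday is March 7 and the second is March 14.
1 November 2032 is a Monday, so the first Sunday is November 7 and the second is November 14.
At the standard offset (UTC+09:45), 11:00 UTC + 9h45m = 20:45 Casund Canton standard time.
The standard-time date in Casund Canton, March 17, 2032, lies within the daylight-saving period (14 March – 14 November), so Casund Canton is on daylight time, UTC+10:45.
11:00 UTC + 10h45m = 21:45 Casund Canton.

21:45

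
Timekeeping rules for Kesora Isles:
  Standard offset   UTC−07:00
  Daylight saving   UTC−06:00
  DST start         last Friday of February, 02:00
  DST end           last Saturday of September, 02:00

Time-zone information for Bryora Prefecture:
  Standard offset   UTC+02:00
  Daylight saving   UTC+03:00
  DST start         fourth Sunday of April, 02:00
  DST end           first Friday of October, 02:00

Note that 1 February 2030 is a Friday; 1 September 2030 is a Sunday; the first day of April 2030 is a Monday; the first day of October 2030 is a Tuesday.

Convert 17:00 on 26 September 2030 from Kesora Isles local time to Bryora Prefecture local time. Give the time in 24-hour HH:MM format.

02:00

1 February 2030 is a Friday, so Fridays fall on 1, 8, 15, 22; the last is February 22.
1 September 2030 is a Sunday, so Saturdays fall on 7, 14, 21, 28; the last is September 28.
Daylight saving runs 22 February – 28 September; 26 September 2030 is inside that window, so Kesora Isles is at UTC−06:00.
17:00 Kesora Isles + 6h = 23:00 UTC.
1 April 2030 is a Monday, so the first Sunday is April 7 and the fourth is April 28.
1 October 2030 is a Tuesday, so the first Friday is October 4.
At the standard offset (UTC+02:00), 23:00 UTC + 2h = 01:00 Bryora Prefecture standard time (rolling into the next day, 27 September 2030).
Daylight saving runs 28 April – 4 October; the standard-time date in Bryora Prefecture, 27 September 2030, is inside that window, so Bryora Prefecture is at UTC+03:00.
23:00 UTC + 3h = 02:00 Bryora Prefecture (rolling into the next day, 27 September 2030).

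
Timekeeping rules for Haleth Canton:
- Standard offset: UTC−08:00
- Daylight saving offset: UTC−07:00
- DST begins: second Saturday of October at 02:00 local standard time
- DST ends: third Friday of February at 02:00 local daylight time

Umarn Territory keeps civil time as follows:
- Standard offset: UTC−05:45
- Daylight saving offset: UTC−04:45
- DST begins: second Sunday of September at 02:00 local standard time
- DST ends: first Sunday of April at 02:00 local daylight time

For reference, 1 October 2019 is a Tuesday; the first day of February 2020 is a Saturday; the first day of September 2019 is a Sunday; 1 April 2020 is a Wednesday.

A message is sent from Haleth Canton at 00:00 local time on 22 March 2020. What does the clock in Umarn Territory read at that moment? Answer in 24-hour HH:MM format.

03:15

1 October 2019 is a Tuesday, so the first Saturday is October 5 and the second is October 12.
1 February 2020 is a Saturday, so the first Friday is February 7 and the third is February 21.
22 March 2020 does not fall between 12 October 2019 and 21 February 2020, so daylight saving is not in effect and Haleth Canton is at UTC−08:00.
00:00 Haleth Canton + 8h = 08:00 UTC.
1 September 2019 is a Sunday, so the first Sunday is September 1 and the second is September 8.
1 April 2020 is a Wednesday, so the first Sunday is April 5.
At the standard offset (UTC−05:45), 08:00 UTC − 5h45m = 02:15 Umarn Territory standard time.
The standard-time date in Umarn Territory, 22 March 2020, falls between 8 September 2019 and 5 April 2020, so daylight saving is in effect and Umarn Territory is at UTC−04:45.
08:00 UTC − 4h45m = 03:15 Umarn Territory.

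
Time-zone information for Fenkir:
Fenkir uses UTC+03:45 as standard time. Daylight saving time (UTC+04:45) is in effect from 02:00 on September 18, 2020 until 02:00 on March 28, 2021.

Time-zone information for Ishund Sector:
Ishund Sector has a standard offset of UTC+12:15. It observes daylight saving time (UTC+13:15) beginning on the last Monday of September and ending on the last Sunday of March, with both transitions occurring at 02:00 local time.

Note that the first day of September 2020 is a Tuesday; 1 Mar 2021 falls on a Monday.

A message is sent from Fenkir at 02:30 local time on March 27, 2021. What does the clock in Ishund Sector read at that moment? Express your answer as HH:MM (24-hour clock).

11:00

March 27, 2021 falls between 18 September 2020 and 28 March 2021, so daylight saving is in effect and Fenkir is at UTC+04:45.
02:30 Fenkir − 4h45m = 21:45 UTC (rolling into the previous day, 26 March 2021).
1 September 2020 is a Tuesday, so Mondays fall on 7, 14, 21, 28; the last is September 28.
1 March 2021 is a Monday, so Sundays fall on 7, 14, 21, 28; the last is March 28.
At the standard offset (UTC+12:15), 21:45 UTC + 12h15m = 10:00 Ishund Sector standard time (rolling into the next day, 27 March 2021).
The standard-time date in Ishund Sector, March 27, 2021, falls between 28 September 2020 and 28 March 2021, so daylight saving is in effect and Ishund Sector is at UTC+13:15.
21:45 UTC + 13h15m = 11:00 Ishund Sector (rolling into the next day, 27 March 2021).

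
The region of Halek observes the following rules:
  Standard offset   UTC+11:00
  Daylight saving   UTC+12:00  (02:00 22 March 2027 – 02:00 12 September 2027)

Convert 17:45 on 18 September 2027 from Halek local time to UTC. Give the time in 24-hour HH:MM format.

18 September 2027 does not fall between 22 March and 12 September, so daylight saving is not in effect and Halek is at UTC+11:00.
17:45 local − 11h = 06:45 UTC.

06:45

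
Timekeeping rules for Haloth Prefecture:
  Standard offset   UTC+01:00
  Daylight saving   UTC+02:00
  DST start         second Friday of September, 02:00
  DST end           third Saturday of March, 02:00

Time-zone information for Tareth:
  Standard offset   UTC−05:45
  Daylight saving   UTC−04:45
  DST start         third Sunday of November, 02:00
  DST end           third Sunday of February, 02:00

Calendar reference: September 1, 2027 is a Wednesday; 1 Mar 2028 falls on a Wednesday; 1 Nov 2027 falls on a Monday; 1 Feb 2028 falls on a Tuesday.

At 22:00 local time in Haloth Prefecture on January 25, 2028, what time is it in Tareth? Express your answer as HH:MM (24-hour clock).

15:15

1 September 2027 is a Wednesday, so the first Friday is September 3 and the second is September 10.
1 March 2028 is a Wednesday, so the first Saturday is March 4 and the third is March 18.
January 25, 2028 lies within the daylight-saving period (10 September 2027 – 18 March 2028), so Haloth Prefecture is on daylight time, UTC+02:00.
22:00 Haloth Prefecture − 2h = 20:00 UTC.
1 November 2027 is a Monday, so the first Sunday is November 7 and the third is November 21.
1 February 2028 is a Tuesday, so the first Sunday is February 6 and the third is February 20.
At the standard offset (UTC−05:45), 20:00 UTC − 5h45m = 14:15 Tareth standard time.
The standard-time date in Tareth, January 25, 2028, lies within the daylight-saving period (21 November 2027 – 20 February 2028), so Tareth is on daylight time, UTC−04:45.
20:00 UTC − 4h45m = 15:15 Tareth.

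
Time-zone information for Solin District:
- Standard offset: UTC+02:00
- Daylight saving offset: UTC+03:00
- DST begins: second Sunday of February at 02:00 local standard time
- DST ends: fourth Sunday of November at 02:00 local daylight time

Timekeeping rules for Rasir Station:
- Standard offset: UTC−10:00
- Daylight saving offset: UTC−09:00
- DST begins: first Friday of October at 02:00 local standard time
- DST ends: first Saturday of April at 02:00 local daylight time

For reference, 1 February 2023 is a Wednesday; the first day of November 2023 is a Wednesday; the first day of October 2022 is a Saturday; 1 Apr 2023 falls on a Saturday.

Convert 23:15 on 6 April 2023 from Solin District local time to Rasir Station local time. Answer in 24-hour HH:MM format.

1 February 2023 is a Wednesday, so the first Sunday is February 5 and the second is February 12.
1 November 2023 is a Wednesday, so the first Sunday is November 5 and the fourth is November 26.
Daylight saving runs 12 February – 26 November; 6 April 2023 is inside that window, so Solin District is at UTC+03:00.
23:15 Solin District − 3h = 20:15 UTC.
1 October 2022 is a Saturday, so the first Friday is October 7.
1 April 2023 is a Saturday, so the first Saturday is April 1.
At the standard offset (UTC−10:00), 20:15 UTC − 10h = 10:15 Rasir Station standard time.
The standard-time date in Rasir Station, 6 April 2023, does not fall between 7 October 2022 and 1 April 2023, so daylight saving is not in effect and Rasir Station is at UTC−10:00.
20:15 UTC − 10h = 10:15 Rasir Station.

10:15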